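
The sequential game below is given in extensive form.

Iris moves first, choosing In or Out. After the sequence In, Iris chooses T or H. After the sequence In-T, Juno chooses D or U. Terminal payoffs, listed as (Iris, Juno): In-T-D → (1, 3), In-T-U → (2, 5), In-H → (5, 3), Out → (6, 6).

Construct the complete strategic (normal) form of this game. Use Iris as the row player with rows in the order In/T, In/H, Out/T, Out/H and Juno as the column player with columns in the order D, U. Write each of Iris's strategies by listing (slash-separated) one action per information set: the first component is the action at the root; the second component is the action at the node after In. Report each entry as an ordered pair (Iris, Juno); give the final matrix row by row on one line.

In/T: (1,3) (2,5) | In/H: (5,3) (5,3) | Out/T: (6,6) (6,6) | Out/H: (6,6) (6,6)

             D        U
 In/T    (1,3)    (2,5)
 In/H    (5,3)    (5,3)
Out/T    (6,6)    (6,6)
Out/H    (6,6)    (6,6)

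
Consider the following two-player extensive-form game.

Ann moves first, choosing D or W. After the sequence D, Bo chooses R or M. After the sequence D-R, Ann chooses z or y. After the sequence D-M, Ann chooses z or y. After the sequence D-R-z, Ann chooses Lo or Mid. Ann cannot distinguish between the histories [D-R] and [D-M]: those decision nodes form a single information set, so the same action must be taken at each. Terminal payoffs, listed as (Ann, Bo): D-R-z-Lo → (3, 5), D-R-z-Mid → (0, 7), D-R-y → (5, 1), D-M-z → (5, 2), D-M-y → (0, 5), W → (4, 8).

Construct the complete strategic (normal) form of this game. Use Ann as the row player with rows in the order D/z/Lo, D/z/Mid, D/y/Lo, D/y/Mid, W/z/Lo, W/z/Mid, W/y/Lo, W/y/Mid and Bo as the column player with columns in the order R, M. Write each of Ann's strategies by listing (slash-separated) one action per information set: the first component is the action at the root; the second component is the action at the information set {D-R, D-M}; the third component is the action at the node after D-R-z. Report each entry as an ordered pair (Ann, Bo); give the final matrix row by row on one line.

D/z/Lo: (3,5) (5,2) | D/z/Mid: (0,7) (5,2) | D/y/Lo: (5,1) (0,5) | D/y/Mid: (5,1) (0,5) | W/z/Lo: (4,8) (4,8) | W/z/Mid: (4,8) (4,8) | W/y/Lo: (4,8) (4,8) | W/y/Mid: (4,8) (4,8)

Row D/z/Lo: R→(3,5), M→(5,2)
Row D/z/Mid: R→(0,7), M→(5,2)
Row D/y/Lo: R→(5,1), M→(0,5)
Row D/y/Mid: R→(5,1), M→(0,5)
Row W/z/Lo: R→(4,8), M→(4,8)
Row W/z/Mid: R→(4,8), M→(4,8)
Row W/y/Lo: R→(4,8), M→(4,8)
Row W/y/Mid: R→(4,8), M→(4,8)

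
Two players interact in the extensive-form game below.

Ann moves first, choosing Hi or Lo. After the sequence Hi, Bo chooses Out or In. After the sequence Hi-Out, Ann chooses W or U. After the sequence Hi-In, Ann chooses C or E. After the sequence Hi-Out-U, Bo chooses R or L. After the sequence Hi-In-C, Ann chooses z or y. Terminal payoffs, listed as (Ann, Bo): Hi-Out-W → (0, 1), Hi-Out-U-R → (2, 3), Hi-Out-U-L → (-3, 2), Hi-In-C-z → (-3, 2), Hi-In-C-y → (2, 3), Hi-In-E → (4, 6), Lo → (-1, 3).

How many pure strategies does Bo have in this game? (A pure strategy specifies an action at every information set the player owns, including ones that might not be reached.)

4

Bo owns the node after Hi with actions {Out, In} — two choices.
Bo owns the node after Hi-Out-U with actions {R, L} — two choices.
A pure strategy fixes one action at each information set independently, so the count is the product 2 × 2 = 4.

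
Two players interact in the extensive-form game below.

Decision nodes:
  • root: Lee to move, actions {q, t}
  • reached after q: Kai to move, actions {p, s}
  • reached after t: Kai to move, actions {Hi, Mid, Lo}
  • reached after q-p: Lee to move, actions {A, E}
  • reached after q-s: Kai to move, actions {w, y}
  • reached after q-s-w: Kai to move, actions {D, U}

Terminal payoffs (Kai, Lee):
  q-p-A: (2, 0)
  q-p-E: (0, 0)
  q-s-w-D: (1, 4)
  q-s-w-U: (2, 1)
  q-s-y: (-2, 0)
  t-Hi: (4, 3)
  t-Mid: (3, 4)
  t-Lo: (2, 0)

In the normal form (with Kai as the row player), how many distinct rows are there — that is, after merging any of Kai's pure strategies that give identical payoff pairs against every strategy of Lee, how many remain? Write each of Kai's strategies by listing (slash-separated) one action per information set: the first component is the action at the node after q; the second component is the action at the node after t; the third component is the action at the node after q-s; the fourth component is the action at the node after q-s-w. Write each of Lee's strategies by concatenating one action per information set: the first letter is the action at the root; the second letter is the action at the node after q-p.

12

Kai has 24 pure strategies: p/Hi/w/D, p/Hi/w/U, p/Hi/y/D, p/Hi/y/U, p/Mid/w/D, p/Mid/w/U, p/Mid/y/D, p/Mid/y/U, p/Lo/w/D, p/Lo/w/U, p/Lo/y/D, p/Lo/y/U, s/Hi/w/D, s/Hi/w/U, s/Hi/y/D, s/Hi/y/U, s/Mid/w/D, s/Mid/w/U, s/Mid/y/D, s/Mid/y/U, s/Lo/w/D, s/Lo/w/U, s/Lo/y/D, s/Lo/y/U. Columns: qA, qE, tA, tE.
{p/Hi/w/D, p/Hi/w/U, p/Hi/y/D, p/Hi/y/U} → row (2,0) (0,0) (4,3) (4,3)
{p/Mid/w/D, p/Mid/w/U, p/Mid/y/D, p/Mid/y/U} → row (2,0) (0,0) (3,4) (3,4)
{p/Lo/w/D, p/Lo/w/U, p/Lo/y/D, p/Lo/y/U} → row (2,0) (0,0) (2,0) (2,0)
{s/Hi/w/D} → row (1,4) (1,4) (4,3) (4,3)
{s/Hi/w/U} → row (2,1) (2,1) (4,3) (4,3)
{s/Hi/y/D, s/Hi/y/U} → row (-2,0) (-2,0) (4,3) (4,3)
{s/Mid/w/D} → row (1,4) (1,4) (3,4) (3,4)
{s/Mid/w/U} → row (2,1) (2,1) (3,4) (3,4)
{s/Mid/y/D, s/Mid/y/U} → row (-2,0) (-2,0) (3,4) (3,4)
{s/Lo/w/D} → row (1,4) (1,4) (2,0) (2,0)
{s/Lo/w/U} → row (2,1) (2,1) (2,0) (2,0)
{s/Lo/y/D, s/Lo/y/U} → row (-2,0) (-2,0) (2,0) (2,0)
That's 12 distinct rows out of 24 strategies.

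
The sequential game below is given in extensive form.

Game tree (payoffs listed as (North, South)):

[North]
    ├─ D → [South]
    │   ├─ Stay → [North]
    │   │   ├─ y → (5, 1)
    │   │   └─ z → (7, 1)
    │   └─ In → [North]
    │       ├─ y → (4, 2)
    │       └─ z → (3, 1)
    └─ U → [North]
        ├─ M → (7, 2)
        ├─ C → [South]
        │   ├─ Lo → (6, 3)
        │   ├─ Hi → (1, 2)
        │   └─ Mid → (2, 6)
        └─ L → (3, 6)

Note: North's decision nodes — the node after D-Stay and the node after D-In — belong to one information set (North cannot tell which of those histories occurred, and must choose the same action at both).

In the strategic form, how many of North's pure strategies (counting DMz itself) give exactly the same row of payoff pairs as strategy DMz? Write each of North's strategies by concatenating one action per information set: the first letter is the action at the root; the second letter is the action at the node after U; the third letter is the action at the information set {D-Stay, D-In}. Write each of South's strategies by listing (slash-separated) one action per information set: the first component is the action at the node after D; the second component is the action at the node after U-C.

Row for DMz (columns Stay/Lo, Stay/Hi, Stay/Mid, In/Lo, In/Hi, In/Mid): (7,1) (7,1) (7,1) (3,1) (3,1) (3,1).
Under DMz, North's choice at the node after U can never be reached regardless of what South does, so varying those choices leaves every outcome unchanged.
Holding the reachable choices fixed and varying the unreachable one freely already gives 3 equivalent strategies.
No other strategy reproduces this row, so those 3 are the full class: DMz, DCz, DLz.

3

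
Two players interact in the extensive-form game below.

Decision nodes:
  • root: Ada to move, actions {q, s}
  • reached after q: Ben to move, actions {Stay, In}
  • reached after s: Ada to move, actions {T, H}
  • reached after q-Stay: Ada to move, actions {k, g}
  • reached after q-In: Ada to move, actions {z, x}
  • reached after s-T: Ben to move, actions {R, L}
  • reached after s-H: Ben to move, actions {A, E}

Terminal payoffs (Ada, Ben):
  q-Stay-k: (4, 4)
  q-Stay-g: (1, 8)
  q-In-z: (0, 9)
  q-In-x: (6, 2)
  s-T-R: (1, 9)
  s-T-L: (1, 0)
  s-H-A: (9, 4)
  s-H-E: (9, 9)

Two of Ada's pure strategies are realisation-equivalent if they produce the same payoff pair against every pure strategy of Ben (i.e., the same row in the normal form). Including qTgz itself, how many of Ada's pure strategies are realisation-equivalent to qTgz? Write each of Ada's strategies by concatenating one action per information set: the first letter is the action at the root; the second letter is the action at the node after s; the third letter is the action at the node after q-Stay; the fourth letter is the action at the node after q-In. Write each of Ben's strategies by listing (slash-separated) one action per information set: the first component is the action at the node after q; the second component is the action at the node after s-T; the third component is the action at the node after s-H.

2

Row for qTgz (columns Stay/R/A, Stay/R/E, Stay/L/A, Stay/L/E, In/R/A, In/R/E, In/L/A, In/L/E): (1,8) (1,8) (1,8) (1,8) (0,9) (0,9) (0,9) (0,9).
Under qTgz, Ada's choice at the node after s can never be reached regardless of what Ben does, so varying those choices leaves every outcome unchanged.
Holding the reachable choices fixed and varying the unreachable one freely already gives 2 equivalent strategies.
No other strategy reproduces this row, so those 2 are the full class: qTgz, qHgz.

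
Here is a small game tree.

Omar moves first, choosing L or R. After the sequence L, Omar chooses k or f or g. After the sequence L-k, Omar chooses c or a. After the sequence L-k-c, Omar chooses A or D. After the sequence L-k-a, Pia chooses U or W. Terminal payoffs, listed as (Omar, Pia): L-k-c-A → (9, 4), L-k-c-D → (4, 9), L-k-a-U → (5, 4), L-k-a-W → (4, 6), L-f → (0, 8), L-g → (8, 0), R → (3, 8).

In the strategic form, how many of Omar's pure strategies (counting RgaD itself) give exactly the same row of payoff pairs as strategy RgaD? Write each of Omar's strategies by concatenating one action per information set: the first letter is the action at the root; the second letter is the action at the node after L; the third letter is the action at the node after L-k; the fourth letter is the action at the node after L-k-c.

12

Row for RgaD (columns U, W): (3,8) (3,8).
Under RgaD, Omar's choice at the node after L and at the node after L-k and at the node after L-k-c can never be reached regardless of what Pia does, so varying those choices leaves every outcome unchanged.
Holding the reachable choices fixed and varying the unreachable ones freely already gives 3 × 2 × 2 = 12 equivalent strategies.
No other strategy reproduces this row, so those 12 are the full class: RkcA, RkcD, RkaA, RkaD, RfcA, RfcD, RfaA, RfaD, RgcA, RgcD, RgaA, RgaD.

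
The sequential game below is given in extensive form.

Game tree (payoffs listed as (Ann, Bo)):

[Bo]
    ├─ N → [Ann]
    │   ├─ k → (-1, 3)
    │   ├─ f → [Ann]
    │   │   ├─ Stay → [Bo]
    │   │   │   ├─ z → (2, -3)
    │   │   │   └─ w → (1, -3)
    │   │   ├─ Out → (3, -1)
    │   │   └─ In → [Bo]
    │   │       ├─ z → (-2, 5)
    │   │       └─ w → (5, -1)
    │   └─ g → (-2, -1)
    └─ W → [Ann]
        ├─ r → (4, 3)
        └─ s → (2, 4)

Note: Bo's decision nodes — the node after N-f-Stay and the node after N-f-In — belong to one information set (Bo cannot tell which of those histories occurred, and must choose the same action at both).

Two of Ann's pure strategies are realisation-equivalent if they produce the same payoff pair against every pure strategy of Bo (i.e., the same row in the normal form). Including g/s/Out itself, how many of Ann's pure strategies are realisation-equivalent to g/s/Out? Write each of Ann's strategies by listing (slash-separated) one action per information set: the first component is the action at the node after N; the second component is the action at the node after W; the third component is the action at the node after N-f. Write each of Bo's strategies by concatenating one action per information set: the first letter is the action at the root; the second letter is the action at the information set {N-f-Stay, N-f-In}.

Row for g/s/Out (columns Nz, Nw, Wz, Ww): (-2,-1) (-2,-1) (2,4) (2,4).
Under g/s/Out, Ann's choice at the node after N-f can never be reached regardless of what Bo does, so varying those choices leaves every outcome unchanged.
Holding the reachable choices fixed and varying the unreachable one freely already gives 3 equivalent strategies.
No other strategy reproduces this row, so those 3 are the full class: g/s/Stay, g/s/Out, g/s/In.

3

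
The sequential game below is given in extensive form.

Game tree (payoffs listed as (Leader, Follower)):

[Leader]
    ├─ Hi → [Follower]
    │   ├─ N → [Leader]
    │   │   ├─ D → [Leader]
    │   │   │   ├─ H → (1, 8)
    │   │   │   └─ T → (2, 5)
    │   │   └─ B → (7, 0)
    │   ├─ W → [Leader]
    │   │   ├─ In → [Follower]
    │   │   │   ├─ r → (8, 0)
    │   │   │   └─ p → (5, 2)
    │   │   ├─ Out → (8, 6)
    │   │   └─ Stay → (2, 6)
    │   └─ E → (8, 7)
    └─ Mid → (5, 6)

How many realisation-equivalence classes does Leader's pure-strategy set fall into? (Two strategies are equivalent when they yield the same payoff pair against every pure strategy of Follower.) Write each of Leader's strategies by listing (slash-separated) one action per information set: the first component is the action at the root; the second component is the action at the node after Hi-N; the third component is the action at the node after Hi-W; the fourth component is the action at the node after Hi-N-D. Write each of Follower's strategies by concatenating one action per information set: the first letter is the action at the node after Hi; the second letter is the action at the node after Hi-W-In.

Leader has 24 pure strategies: Hi/D/In/H, Hi/D/In/T, Hi/D/Out/H, Hi/D/Out/T, Hi/D/Stay/H, Hi/D/Stay/T, Hi/B/In/H, Hi/B/In/T, Hi/B/Out/H, Hi/B/Out/T, Hi/B/Stay/H, Hi/B/Stay/T, Mid/D/In/H, Mid/D/In/T, Mid/D/Out/H, Mid/D/Out/T, Mid/D/Stay/H, Mid/D/Stay/T, Mid/B/In/H, Mid/B/In/T, Mid/B/Out/H, Mid/B/Out/T, Mid/B/Stay/H, Mid/B/Stay/T. Columns: Nr, Np, Wr, Wp, Er, Ep.
{Hi/D/In/H} → row (1,8) (1,8) (8,0) (5,2) (8,7) (8,7)
{Hi/D/In/T} → row (2,5) (2,5) (8,0) (5,2) (8,7) (8,7)
{Hi/D/Out/H} → row (1,8) (1,8) (8,6) (8,6) (8,7) (8,7)
{Hi/D/Out/T} → row (2,5) (2,5) (8,6) (8,6) (8,7) (8,7)
{Hi/D/Stay/H} → row (1,8) (1,8) (2,6) (2,6) (8,7) (8,7)
{Hi/D/Stay/T} → row (2,5) (2,5) (2,6) (2,6) (8,7) (8,7)
{Hi/B/In/H, Hi/B/In/T} → row (7,0) (7,0) (8,0) (5,2) (8,7) (8,7)
{Hi/B/Out/H, Hi/B/Out/T} → row (7,0) (7,0) (8,6) (8,6) (8,7) (8,7)
{Hi/B/Stay/H, Hi/B/Stay/T} → row (7,0) (7,0) (2,6) (2,6) (8,7) (8,7)
{Mid/D/In/H, Mid/D/In/T, Mid/D/Out/H, Mid/D/Out/T, Mid/D/Stay/H, Mid/D/Stay/T, Mid/B/In/H, Mid/B/In/T, Mid/B/Out/H, Mid/B/Out/T, Mid/B/Stay/H, Mid/B/Stay/T} → row (5,6) (5,6) (5,6) (5,6) (5,6) (5,6)
That's 10 distinct rows out of 24 strategies.

10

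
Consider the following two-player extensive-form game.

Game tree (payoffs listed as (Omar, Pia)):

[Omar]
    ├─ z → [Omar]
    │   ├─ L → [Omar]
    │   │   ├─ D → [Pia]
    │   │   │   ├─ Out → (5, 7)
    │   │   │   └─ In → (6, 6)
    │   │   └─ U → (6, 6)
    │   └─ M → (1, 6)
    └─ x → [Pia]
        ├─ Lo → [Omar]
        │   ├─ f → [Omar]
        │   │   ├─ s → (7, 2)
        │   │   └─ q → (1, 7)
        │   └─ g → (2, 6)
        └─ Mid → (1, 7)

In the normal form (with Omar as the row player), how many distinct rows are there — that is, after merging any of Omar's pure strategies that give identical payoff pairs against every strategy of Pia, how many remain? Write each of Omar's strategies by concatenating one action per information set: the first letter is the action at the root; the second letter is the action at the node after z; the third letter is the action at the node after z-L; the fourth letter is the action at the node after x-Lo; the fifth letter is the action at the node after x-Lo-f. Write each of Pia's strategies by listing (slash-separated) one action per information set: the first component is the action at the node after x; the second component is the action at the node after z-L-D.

Omar has 32 pure strategies: zLDfs, zLDfq, zLDgs, zLDgq, zLUfs, zLUfq, zLUgs, zLUgq, zMDfs, zMDfq, zMDgs, zMDgq, zMUfs, zMUfq, zMUgs, zMUgq, xLDfs, xLDfq, xLDgs, xLDgq, xLUfs, xLUfq, xLUgs, xLUgq, xMDfs, xMDfq, xMDgs, xMDgq, xMUfs, xMUfq, xMUgs, xMUgq. Columns: Lo/Out, Lo/In, Mid/Out, Mid/In.
{zLDfs, zLDfq, zLDgs, zLDgq} → row (5,7) (6,6) (5,7) (6,6)
{zLUfs, zLUfq, zLUgs, zLUgq} → row (6,6) (6,6) (6,6) (6,6)
{zMDfs, zMDfq, zMDgs, zMDgq, zMUfs, zMUfq, zMUgs, zMUgq} → row (1,6) (1,6) (1,6) (1,6)
{xLDfs, xLUfs, xMDfs, xMUfs} → row (7,2) (7,2) (1,7) (1,7)
{xLDfq, xLUfq, xMDfq, xMUfq} → row (1,7) (1,7) (1,7) (1,7)
{xLDgs, xLDgq, xLUgs, xLUgq, xMDgs, xMDgq, xMUgs, xMUgq} → row (2,6) (2,6) (1,7) (1,7)
That's 6 distinct rows out of 32 strategies.

6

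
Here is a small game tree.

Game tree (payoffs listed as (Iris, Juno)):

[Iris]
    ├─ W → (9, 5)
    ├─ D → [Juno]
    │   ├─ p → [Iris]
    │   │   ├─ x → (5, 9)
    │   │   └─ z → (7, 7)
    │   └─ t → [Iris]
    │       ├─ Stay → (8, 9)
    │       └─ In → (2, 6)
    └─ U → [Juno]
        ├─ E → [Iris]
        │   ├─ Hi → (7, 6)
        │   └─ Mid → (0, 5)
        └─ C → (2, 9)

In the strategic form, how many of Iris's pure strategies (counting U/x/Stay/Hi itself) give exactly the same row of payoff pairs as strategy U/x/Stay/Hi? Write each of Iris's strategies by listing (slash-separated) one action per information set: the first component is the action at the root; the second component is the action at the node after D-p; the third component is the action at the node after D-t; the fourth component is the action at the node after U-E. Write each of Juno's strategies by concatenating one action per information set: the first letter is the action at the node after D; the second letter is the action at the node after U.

Row for U/x/Stay/Hi (columns pE, pC, tE, tC): (7,6) (2,9) (7,6) (2,9).
Under U/x/Stay/Hi, Iris's choice at the node after D-p and at the node after D-t can never be reached regardless of what Juno does, so varying those choices leaves every outcome unchanged.
Holding the reachable choices fixed and varying the unreachable ones freely already gives 2 × 2 = 4 equivalent strategies.
No other strategy reproduces this row, so those 4 are the full class: U/x/Stay/Hi, U/x/In/Hi, U/z/Stay/Hi, U/z/In/Hi.

4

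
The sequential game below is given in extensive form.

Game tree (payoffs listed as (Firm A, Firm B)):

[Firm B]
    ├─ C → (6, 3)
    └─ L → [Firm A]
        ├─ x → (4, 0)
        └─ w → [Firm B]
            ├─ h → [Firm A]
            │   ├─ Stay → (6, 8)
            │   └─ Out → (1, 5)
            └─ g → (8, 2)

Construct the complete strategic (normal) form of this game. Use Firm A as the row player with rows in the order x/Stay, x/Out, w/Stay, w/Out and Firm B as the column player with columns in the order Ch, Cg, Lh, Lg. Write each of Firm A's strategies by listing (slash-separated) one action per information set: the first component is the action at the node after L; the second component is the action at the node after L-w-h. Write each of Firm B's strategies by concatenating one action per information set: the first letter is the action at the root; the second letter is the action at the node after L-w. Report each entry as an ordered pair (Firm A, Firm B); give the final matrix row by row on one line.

x/Stay: (6,3) (6,3) (4,0) (4,0) | x/Out: (6,3) (6,3) (4,0) (4,0) | w/Stay: (6,3) (6,3) (6,8) (8,2) | w/Out: (6,3) (6,3) (1,5) (8,2)

Row x/Stay: Ch→(6,3), Cg→(6,3), Lh→(4,0), Lg→(4,0)
Row x/Out: Ch→(6,3), Cg→(6,3), Lh→(4,0), Lg→(4,0)
Row w/Stay: Ch→(6,3), Cg→(6,3), Lh→(6,8), Lg→(8,2)
Row w/Out: Ch→(6,3), Cg→(6,3), Lh→(1,5), Lg→(8,2)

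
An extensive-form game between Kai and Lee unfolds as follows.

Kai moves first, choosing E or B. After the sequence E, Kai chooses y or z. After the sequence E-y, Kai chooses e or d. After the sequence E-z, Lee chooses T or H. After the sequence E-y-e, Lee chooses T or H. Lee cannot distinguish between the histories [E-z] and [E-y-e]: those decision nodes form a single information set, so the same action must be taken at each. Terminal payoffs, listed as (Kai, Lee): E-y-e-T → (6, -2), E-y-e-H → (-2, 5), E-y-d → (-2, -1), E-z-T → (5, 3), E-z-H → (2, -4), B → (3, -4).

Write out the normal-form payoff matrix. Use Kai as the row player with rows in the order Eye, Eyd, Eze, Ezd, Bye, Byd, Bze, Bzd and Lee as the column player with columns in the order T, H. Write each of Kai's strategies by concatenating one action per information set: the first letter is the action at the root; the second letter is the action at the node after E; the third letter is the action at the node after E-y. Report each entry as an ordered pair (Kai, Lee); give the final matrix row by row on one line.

Eye: (6,-2) (-2,5) | Eyd: (-2,-1) (-2,-1) | Eze: (5,3) (2,-4) | Ezd: (5,3) (2,-4) | Bye: (3,-4) (3,-4) | Byd: (3,-4) (3,-4) | Bze: (3,-4) (3,-4) | Bzd: (3,-4) (3,-4)

Row Eye: T→(6,-2), H→(-2,5)
Row Eyd: T→(-2,-1), H→(-2,-1)
Row Eze: T→(5,3), H→(2,-4)
Row Ezd: T→(5,3), H→(2,-4)
Row Bye: T→(3,-4), H→(3,-4)
Row Byd: T→(3,-4), H→(3,-4)
Row Bze: T→(3,-4), H→(3,-4)
Row Bzd: T→(3,-4), H→(3,-4)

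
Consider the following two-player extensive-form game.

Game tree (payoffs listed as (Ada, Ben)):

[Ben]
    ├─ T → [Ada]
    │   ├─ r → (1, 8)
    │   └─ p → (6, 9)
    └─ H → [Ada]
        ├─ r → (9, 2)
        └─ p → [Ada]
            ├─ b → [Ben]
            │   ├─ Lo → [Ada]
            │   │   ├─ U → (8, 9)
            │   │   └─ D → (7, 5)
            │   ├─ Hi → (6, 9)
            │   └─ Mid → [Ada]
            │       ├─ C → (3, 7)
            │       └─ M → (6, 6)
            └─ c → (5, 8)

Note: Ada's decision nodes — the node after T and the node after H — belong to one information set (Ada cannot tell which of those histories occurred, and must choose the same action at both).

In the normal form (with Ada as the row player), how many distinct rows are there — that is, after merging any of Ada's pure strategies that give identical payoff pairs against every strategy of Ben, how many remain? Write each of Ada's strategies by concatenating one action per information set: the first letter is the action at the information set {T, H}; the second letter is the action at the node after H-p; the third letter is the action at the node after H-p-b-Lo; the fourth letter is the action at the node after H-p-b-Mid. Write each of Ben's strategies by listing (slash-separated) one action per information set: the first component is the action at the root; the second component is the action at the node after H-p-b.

6

Ada has 16 pure strategies: rbUC, rbUM, rbDC, rbDM, rcUC, rcUM, rcDC, rcDM, pbUC, pbUM, pbDC, pbDM, pcUC, pcUM, pcDC, pcDM. Columns: T/Lo, T/Hi, T/Mid, H/Lo, H/Hi, H/Mid.
{rbUC, rbUM, rbDC, rbDM, rcUC, rcUM, rcDC, rcDM} → row (1,8) (1,8) (1,8) (9,2) (9,2) (9,2)
{pbUC} → row (6,9) (6,9) (6,9) (8,9) (6,9) (3,7)
{pbUM} → row (6,9) (6,9) (6,9) (8,9) (6,9) (6,6)
{pbDC} → row (6,9) (6,9) (6,9) (7,5) (6,9) (3,7)
{pbDM} → row (6,9) (6,9) (6,9) (7,5) (6,9) (6,6)
{pcUC, pcUM, pcDC, pcDM} → row (6,9) (6,9) (6,9) (5,8) (5,8) (5,8)
That's 6 distinct rows out of 16 strategies.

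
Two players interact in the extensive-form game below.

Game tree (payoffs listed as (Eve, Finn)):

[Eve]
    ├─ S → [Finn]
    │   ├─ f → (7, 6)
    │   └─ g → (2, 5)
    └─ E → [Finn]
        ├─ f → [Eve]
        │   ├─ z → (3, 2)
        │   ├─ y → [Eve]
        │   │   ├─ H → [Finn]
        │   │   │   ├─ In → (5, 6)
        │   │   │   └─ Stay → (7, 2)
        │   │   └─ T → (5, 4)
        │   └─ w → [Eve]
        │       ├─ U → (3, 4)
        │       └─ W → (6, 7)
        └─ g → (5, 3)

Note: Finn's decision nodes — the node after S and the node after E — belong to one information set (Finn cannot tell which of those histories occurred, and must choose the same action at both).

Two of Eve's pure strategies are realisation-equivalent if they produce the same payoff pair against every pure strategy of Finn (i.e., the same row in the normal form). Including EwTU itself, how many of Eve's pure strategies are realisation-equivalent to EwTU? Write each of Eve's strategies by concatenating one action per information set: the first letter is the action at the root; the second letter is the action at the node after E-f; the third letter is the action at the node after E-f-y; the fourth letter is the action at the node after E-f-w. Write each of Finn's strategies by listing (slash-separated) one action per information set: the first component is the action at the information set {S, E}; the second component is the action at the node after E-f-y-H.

2

Row for EwTU (columns f/In, f/Stay, g/In, g/Stay): (3,4) (3,4) (5,3) (5,3).
Under EwTU, Eve's choice at the node after E-f-y can never be reached regardless of what Finn does, so varying those choices leaves every outcome unchanged.
Holding the reachable choices fixed and varying the unreachable one freely already gives 2 equivalent strategies.
No other strategy reproduces this row, so those 2 are the full class: EwHU, EwTU.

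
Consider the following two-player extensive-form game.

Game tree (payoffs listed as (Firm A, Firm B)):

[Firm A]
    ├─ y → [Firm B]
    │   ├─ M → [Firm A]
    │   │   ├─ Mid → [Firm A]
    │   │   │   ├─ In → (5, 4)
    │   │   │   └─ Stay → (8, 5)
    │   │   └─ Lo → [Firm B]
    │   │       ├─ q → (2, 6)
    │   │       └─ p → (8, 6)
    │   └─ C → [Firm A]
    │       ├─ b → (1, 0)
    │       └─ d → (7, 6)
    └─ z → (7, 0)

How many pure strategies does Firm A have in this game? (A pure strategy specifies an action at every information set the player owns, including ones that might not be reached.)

Firm A owns the root with actions {y, z} — two choices.
Firm A owns the node after y-M with actions {Mid, Lo} — two choices.
Firm A owns the node after y-C with actions {b, d} — two choices.
Firm A owns the node after y-M-Mid with actions {In, Stay} — two choices.
A pure strategy fixes one action at each information set independently, so the count is the product 2 × 2 × 2 × 2 = 16.

16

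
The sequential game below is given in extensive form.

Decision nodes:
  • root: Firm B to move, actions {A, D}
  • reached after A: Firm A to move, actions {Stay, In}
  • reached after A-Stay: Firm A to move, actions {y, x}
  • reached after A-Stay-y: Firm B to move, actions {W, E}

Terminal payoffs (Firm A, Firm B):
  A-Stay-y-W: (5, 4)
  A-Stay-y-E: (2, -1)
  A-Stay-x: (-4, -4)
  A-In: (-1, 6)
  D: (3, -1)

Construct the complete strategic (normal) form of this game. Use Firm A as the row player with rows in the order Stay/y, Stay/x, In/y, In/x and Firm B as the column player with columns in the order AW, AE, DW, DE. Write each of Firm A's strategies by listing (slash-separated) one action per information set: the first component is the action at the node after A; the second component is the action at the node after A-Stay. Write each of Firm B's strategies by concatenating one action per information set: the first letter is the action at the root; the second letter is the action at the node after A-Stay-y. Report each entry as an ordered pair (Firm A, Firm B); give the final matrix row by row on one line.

Stay/y: (5,4) (2,-1) (3,-1) (3,-1) | Stay/x: (-4,-4) (-4,-4) (3,-1) (3,-1) | In/y: (-1,6) (-1,6) (3,-1) (3,-1) | In/x: (-1,6) (-1,6) (3,-1) (3,-1)

Row Stay/y: AW→(5,4), AE→(2,-1), DW→(3,-1), DE→(3,-1)
Row Stay/x: AW→(-4,-4), AE→(-4,-4), DW→(3,-1), DE→(3,-1)
Row In/y: AW→(-1,6), AE→(-1,6), DW→(3,-1), DE→(3,-1)
Row In/x: AW→(-1,6), AE→(-1,6), DW→(3,-1), DE→(3,-1)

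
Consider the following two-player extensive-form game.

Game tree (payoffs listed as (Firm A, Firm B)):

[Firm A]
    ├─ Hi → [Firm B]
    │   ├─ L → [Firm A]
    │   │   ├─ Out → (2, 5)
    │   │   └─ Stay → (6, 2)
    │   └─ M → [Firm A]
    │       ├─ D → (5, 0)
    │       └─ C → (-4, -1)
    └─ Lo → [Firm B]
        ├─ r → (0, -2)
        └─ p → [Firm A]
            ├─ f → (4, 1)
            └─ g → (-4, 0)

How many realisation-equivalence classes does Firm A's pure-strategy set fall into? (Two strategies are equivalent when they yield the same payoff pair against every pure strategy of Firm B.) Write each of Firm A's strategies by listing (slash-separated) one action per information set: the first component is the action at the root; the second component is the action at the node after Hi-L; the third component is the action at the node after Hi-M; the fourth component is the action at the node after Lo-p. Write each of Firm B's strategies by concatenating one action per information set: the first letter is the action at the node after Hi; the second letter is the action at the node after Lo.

Firm A has 16 pure strategies: Hi/Out/D/f, Hi/Out/D/g, Hi/Out/C/f, Hi/Out/C/g, Hi/Stay/D/f, Hi/Stay/D/g, Hi/Stay/C/f, Hi/Stay/C/g, Lo/Out/D/f, Lo/Out/D/g, Lo/Out/C/f, Lo/Out/C/g, Lo/Stay/D/f, Lo/Stay/D/g, Lo/Stay/C/f, Lo/Stay/C/g. Columns: Lr, Lp, Mr, Mp.
{Hi/Out/D/f, Hi/Out/D/g} → row (2,5) (2,5) (5,0) (5,0)
{Hi/Out/C/f, Hi/Out/C/g} → row (2,5) (2,5) (-4,-1) (-4,-1)
{Hi/Stay/D/f, Hi/Stay/D/g} → row (6,2) (6,2) (5,0) (5,0)
{Hi/Stay/C/f, Hi/Stay/C/g} → row (6,2) (6,2) (-4,-1) (-4,-1)
{Lo/Out/D/f, Lo/Out/C/f, Lo/Stay/D/f, Lo/Stay/C/f} → row (0,-2) (4,1) (0,-2) (4,1)
{Lo/Out/D/g, Lo/Out/C/g, Lo/Stay/D/g, Lo/Stay/C/g} → row (0,-2) (-4,0) (0,-2) (-4,0)
That's 6 distinct rows out of 16 strategies.

6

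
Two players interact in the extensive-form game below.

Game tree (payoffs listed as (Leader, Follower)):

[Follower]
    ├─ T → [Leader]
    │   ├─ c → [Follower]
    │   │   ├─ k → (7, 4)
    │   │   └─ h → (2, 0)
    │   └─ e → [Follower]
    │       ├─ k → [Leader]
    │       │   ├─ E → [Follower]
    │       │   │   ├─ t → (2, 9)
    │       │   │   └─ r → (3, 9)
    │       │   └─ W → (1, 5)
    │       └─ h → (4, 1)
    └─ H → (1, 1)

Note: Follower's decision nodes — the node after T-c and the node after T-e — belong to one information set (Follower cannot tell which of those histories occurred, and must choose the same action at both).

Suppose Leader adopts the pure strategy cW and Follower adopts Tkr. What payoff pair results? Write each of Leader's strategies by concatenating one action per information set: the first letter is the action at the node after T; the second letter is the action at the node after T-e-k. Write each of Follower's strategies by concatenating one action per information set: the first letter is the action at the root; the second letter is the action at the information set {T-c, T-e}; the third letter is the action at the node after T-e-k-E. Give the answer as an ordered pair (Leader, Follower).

(7, 4)

Trace the play path from the root:
  Follower plays T
  Leader plays c at [T]
  Follower plays k at [T-c]
→ terminal payoff (7, 4).
(Leader's choice at the node after T-e-k is never reached on this path, so it doesn't affect the outcome.)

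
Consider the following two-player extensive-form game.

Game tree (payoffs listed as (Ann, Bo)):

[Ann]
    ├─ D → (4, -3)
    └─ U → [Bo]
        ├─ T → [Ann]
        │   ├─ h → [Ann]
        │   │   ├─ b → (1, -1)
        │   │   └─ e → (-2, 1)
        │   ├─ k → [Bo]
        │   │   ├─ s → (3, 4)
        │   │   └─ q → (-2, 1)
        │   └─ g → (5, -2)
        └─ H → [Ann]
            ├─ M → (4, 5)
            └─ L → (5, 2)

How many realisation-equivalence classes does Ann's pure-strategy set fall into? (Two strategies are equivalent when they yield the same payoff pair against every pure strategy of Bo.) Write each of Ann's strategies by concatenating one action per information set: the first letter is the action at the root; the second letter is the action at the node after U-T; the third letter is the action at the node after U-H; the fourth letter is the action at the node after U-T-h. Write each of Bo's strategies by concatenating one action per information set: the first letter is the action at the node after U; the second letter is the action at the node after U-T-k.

Ann has 24 pure strategies: DhMb, DhMe, DhLb, DhLe, DkMb, DkMe, DkLb, DkLe, DgMb, DgMe, DgLb, DgLe, UhMb, UhMe, UhLb, UhLe, UkMb, UkMe, UkLb, UkLe, UgMb, UgMe, UgLb, UgLe. Columns: Ts, Tq, Hs, Hq.
{DhMb, DhMe, DhLb, DhLe, DkMb, DkMe, DkLb, DkLe, DgMb, DgMe, DgLb, DgLe} → row (4,-3) (4,-3) (4,-3) (4,-3)
{UhMb} → row (1,-1) (1,-1) (4,5) (4,5)
{UhMe} → row (-2,1) (-2,1) (4,5) (4,5)
{UhLb} → row (1,-1) (1,-1) (5,2) (5,2)
{UhLe} → row (-2,1) (-2,1) (5,2) (5,2)
{UkMb, UkMe} → row (3,4) (-2,1) (4,5) (4,5)
{UkLb, UkLe} → row (3,4) (-2,1) (5,2) (5,2)
{UgMb, UgMe} → row (5,-2) (5,-2) (4,5) (4,5)
{UgLb, UgLe} → row (5,-2) (5,-2) (5,2) (5,2)
That's 9 distinct rows out of 24 strategies.

9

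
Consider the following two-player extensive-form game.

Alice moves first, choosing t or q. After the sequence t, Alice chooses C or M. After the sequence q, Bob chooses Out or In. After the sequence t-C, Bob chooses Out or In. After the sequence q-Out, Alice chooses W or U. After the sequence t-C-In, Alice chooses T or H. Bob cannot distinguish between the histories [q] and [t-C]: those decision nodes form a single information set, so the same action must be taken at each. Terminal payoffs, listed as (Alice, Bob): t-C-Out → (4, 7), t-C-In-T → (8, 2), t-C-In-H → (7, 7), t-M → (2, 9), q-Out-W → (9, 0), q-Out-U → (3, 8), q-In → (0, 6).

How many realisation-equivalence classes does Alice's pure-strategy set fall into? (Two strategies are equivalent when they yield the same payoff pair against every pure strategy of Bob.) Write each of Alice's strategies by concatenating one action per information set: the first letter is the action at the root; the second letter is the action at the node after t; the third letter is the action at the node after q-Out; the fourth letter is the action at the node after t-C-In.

Alice has 16 pure strategies: tCWT, tCWH, tCUT, tCUH, tMWT, tMWH, tMUT, tMUH, qCWT, qCWH, qCUT, qCUH, qMWT, qMWH, qMUT, qMUH. Columns: Out, In.
{tCWT, tCUT} → row (4,7) (8,2)
{tCWH, tCUH} → row (4,7) (7,7)
{tMWT, tMWH, tMUT, tMUH} → row (2,9) (2,9)
{qCWT, qCWH, qMWT, qMWH} → row (9,0) (0,6)
{qCUT, qCUH, qMUT, qMUH} → row (3,8) (0,6)
That's 5 distinct rows out of 16 strategies.

5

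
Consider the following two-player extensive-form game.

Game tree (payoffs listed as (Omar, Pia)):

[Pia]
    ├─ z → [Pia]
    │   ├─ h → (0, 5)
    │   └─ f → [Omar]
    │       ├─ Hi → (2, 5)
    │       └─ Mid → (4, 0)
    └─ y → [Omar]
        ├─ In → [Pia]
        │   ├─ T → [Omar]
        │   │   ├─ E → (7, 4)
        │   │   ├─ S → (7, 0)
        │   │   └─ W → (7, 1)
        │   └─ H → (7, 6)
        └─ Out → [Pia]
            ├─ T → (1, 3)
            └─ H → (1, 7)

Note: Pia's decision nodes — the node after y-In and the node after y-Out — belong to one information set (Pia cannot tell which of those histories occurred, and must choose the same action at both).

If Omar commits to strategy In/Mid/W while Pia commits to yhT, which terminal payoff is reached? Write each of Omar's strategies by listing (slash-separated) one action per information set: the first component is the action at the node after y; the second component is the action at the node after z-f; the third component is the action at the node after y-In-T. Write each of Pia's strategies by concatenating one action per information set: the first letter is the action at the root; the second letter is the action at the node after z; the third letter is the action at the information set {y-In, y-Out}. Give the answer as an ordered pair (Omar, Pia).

(7, 1)

Trace the play path from the root:
  Pia plays y
  Omar plays In at [y]
  Pia plays T at [y-In]
  Omar plays W at [y-In-T]
→ terminal payoff (7, 1).
(Omar's choice at the node after z-f is never reached on this path, so it doesn't affect the outcome.)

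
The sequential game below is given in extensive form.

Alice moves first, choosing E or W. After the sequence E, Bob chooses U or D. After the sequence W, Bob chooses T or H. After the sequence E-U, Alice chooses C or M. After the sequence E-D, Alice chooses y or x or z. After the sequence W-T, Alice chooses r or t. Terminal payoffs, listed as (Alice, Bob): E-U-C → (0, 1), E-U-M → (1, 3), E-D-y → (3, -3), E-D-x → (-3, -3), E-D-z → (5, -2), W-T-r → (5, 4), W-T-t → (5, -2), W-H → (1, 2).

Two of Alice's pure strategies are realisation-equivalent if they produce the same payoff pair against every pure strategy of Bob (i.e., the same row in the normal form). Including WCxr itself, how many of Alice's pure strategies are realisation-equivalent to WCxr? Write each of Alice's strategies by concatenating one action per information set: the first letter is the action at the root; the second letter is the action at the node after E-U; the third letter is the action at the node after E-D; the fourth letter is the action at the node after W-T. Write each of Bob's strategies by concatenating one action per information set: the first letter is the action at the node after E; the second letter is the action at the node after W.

6

Row for WCxr (columns UT, UH, DT, DH): (5,4) (1,2) (5,4) (1,2).
Under WCxr, Alice's choice at the node after E-U and at the node after E-D can never be reached regardless of what Bob does, so varying those choices leaves every outcome unchanged.
Holding the reachable choices fixed and varying the unreachable ones freely already gives 2 × 3 = 6 equivalent strategies.
No other strategy reproduces this row, so those 6 are the full class: WCyr, WCxr, WCzr, WMyr, WMxr, WMzr.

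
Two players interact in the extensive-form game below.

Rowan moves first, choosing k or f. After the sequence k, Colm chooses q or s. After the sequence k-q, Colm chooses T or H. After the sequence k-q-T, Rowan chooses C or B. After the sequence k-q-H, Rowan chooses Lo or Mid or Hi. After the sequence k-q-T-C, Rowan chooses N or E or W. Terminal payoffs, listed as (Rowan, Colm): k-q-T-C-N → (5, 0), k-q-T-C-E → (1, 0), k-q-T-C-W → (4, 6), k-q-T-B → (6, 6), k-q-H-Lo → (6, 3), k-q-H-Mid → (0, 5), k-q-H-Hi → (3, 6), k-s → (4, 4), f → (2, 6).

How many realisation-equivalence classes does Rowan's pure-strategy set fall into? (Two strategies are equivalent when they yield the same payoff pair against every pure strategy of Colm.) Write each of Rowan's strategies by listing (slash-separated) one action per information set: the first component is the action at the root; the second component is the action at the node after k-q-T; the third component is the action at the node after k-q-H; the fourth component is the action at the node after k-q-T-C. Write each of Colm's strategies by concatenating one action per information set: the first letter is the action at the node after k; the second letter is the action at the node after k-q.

Rowan has 36 pure strategies: k/C/Lo/N, k/C/Lo/E, k/C/Lo/W, k/C/Mid/N, k/C/Mid/E, k/C/Mid/W, k/C/Hi/N, k/C/Hi/E, k/C/Hi/W, k/B/Lo/N, k/B/Lo/E, k/B/Lo/W, k/B/Mid/N, k/B/Mid/E, k/B/Mid/W, k/B/Hi/N, k/B/Hi/E, k/B/Hi/W, f/C/Lo/N, f/C/Lo/E, f/C/Lo/W, f/C/Mid/N, f/C/Mid/E, f/C/Mid/W, f/C/Hi/N, f/C/Hi/E, f/C/Hi/W, f/B/Lo/N, f/B/Lo/E, f/B/Lo/W, f/B/Mid/N, f/B/Mid/E, f/B/Mid/W, f/B/Hi/N, f/B/Hi/E, f/B/Hi/W. Columns: qT, qH, sT, sH.
{k/C/Lo/N} → row (5,0) (6,3) (4,4) (4,4)
{k/C/Lo/E} → row (1,0) (6,3) (4,4) (4,4)
{k/C/Lo/W} → row (4,6) (6,3) (4,4) (4,4)
{k/C/Mid/N} → row (5,0) (0,5) (4,4) (4,4)
{k/C/Mid/E} → row (1,0) (0,5) (4,4) (4,4)
{k/C/Mid/W} → row (4,6) (0,5) (4,4) (4,4)
{k/C/Hi/N} → row (5,0) (3,6) (4,4) (4,4)
{k/C/Hi/E} → row (1,0) (3,6) (4,4) (4,4)
{k/C/Hi/W} → row (4,6) (3,6) (4,4) (4,4)
{k/B/Lo/N, k/B/Lo/E, k/B/Lo/W} → row (6,6) (6,3) (4,4) (4,4)
{k/B/Mid/N, k/B/Mid/E, k/B/Mid/W} → row (6,6) (0,5) (4,4) (4,4)
{k/B/Hi/N, k/B/Hi/E, k/B/Hi/W} → row (6,6) (3,6) (4,4) (4,4)
{f/C/Lo/N, f/C/Lo/E, f/C/Lo/W, f/C/Mid/N, f/C/Mid/E, f/C/Mid/W, f/C/Hi/N, f/C/Hi/E, f/C/Hi/W, f/B/Lo/N, f/B/Lo/E, f/B/Lo/W, f/B/Mid/N, f/B/Mid/E, f/B/Mid/W, f/B/Hi/N, f/B/Hi/E, f/B/Hi/W} → row (2,6) (2,6) (2,6) (2,6)
That's 13 distinct rows out of 36 strategies.

13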